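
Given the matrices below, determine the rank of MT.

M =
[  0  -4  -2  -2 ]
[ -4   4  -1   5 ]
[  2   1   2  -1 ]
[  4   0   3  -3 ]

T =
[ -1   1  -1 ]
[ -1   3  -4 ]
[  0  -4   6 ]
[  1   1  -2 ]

First compute MT:
[[  2,  -6,   8],
 [  5,  17, -28],
 [ -4,  -4,   8],
 [ -7, -11,  20]]
Now row reduce the product.
R2 ← R2 − (5/2)·R1: [0, 32, -48]
R3 ← R3 + (2)·R1: [0, -16, 24]
R4 ← R4 + (7/2)·R1: [0, -32, 48]
R3 ← R3 + (1/2)·R2: [0, 0, 0]
R4 ← R4 + R2: [0, 0, 0]
2 nonzero rows, so rank(MT) = 2.

2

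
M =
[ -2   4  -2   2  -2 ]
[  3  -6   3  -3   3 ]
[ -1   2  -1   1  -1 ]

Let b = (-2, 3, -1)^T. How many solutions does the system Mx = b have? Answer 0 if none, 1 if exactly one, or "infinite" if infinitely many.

Row reduce the augmented matrix [M | b].
R2 ← R2 + (3/2)·R1: [0, 0, 0, 0, 0, 0]
R3 ← R3 − (1/2)·R1: [0, 0, 0, 0, 0, 0]
The echelon form has 1 nonzero rows, and every pivot lies in the first 5 columns, so rank(M) = rank([M|b]) = 1.
The system is consistent.
rank = 1 < 5 unknowns, so there are infinitely many solutions.

infinite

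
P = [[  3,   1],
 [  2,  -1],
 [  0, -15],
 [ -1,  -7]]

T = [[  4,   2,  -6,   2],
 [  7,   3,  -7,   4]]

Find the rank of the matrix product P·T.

2

First compute PT:
[[ 19,   9, -25,  10],
 [  1,   1,  -5,   0],
 [-105, -45, 105, -60],
 [-53, -23,  55, -30]]
Now row reduce the product.
R2 ← R2 − (1/19)·R1: [0, 10/19, -70/19, -10/19]
R3 ← R3 + (105/19)·R1: [0, 90/19, -630/19, -90/19]
R4 ← R4 + (53/19)·R1: [0, 40/19, -280/19, -40/19]
R3 ← R3 − (9)·R2: [0, 0, 0, 0]
R4 ← R4 − (4)·R2: [0, 0, 0, 0]
2 nonzero rows, so rank(PT) = 2.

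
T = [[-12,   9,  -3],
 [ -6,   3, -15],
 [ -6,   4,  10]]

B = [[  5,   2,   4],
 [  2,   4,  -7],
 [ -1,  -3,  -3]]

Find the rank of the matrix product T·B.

3

First compute TB:
[[-39,  21, -102],
 [ -9,  45,   0],
 [-32, -26, -82]]
Now row reduce the product.
R2 ← R2 − (3/13)·R1: [0, 522/13, 306/13]
R3 ← R3 − (32/39)·R1: [0, -562/13, 22/13]
R3 ← R3 + (281/261)·R2: [0, 0, 784/29]
3 nonzero rows, so rank(TB) = 3.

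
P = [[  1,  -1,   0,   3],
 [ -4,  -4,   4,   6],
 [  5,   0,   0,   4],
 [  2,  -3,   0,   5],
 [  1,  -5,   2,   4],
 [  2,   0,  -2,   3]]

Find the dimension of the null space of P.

0

Row reduce to echelon form.
R2 ← R2 + (4)·R1: [0, -8, 4, 18]
R3 ← R3 − (5)·R1: [0, 5, 0, -11]
R4 ← R4 − (2)·R1: [0, -1, 0, -1]
R5 ← R5 − R1: [0, -4, 2, 1]
R6 ← R6 − (2)·R1: [0, 2, -2, -3]
R3 ← R3 + (5/8)·R2: [0, 0, 5/2, 1/4]
R4 ← R4 − (1/8)·R2: [0, 0, -1/2, -13/4]
R5 ← R5 − (1/2)·R2: [0, 0, 0, -8]
R6 ← R6 + (1/4)·R2: [0, 0, -1, 3/2]
R4 ← R4 + (1/5)·R3: [0, 0, 0, -16/5]
R6 ← R6 + (2/5)·R3: [0, 0, 0, 8/5]
R5 ← R5 − (5/2)·R4: [0, 0, 0, 0]
R6 ← R6 + (1/2)·R4: [0, 0, 0, 0]
4 nonzero rows, so rank(P) = 4.
P has 4 columns; by rank–nullity, nullity = 4 − 4 = 0.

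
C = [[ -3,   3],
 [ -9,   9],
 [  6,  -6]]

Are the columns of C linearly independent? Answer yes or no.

Row reduce C to echelon form.
R2 ← R2 − (3)·R1: [0, 0]
R3 ← R3 + (2)·R1: [0, 0]
1 pivot among 2 columns.
Only 1 < 2 pivot columns, so the columns are linearly dependent.

no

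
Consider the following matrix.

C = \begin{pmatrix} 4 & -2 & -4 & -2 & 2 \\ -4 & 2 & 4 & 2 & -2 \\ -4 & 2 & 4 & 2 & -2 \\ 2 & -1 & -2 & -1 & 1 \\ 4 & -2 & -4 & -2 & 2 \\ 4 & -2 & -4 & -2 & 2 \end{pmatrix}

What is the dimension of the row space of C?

1

Row reduce to echelon form.
R2 ← R2 + R1: [0, 0, 0, 0, 0]
R3 ← R3 + R1: [0, 0, 0, 0, 0]
R4 ← R4 − (1/2)·R1: [0, 0, 0, 0, 0]
R5 ← R5 − R1: [0, 0, 0, 0, 0]
R6 ← R6 − R1: [0, 0, 0, 0, 0]
Echelon form has 1 nonzero row, so rank(C) = 1.
The row space has dimension equal to the rank: 1.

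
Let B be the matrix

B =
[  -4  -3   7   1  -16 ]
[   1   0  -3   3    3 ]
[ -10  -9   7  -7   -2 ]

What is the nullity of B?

Row reduce to echelon form.
R2 ← R2 + (1/4)·R1: [0, -3/4, -5/4, 13/4, -1]
R3 ← R3 − (5/2)·R1: [0, -3/2, -21/2, -19/2, 38]
R3 ← R3 − (2)·R2: [0, 0, -8, -16, 40]
3 nonzero rows, so rank(B) = 3.
B has 5 columns; by rank–nullity, nullity = 5 − 3 = 2.

2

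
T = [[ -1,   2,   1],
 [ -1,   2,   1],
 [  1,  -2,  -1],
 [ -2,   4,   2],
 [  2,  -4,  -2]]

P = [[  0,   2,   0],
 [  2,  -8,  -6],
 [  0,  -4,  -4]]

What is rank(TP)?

1

First compute TP:
[[  4, -22, -16],
 [  4, -22, -16],
 [ -4,  22,  16],
 [  8, -44, -32],
 [ -8,  44,  32]]
Now row reduce the product.
R2 ← R2 − R1: [0, 0, 0]
R3 ← R3 + R1: [0, 0, 0]
R4 ← R4 − (2)·R1: [0, 0, 0]
R5 ← R5 + (2)·R1: [0, 0, 0]
1 nonzero row, so rank(TP) = 1.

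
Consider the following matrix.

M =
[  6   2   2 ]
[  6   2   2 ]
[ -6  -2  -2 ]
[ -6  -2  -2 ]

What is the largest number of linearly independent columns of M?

Row reduce to echelon form.
R2 ← R2 − R1: [0, 0, 0]
R3 ← R3 + R1: [0, 0, 0]
R4 ← R4 + R1: [0, 0, 0]
Echelon form has 1 nonzero row, so rank(M) = 1.
The rank gives the maximum number of linearly independent columns: 1.

1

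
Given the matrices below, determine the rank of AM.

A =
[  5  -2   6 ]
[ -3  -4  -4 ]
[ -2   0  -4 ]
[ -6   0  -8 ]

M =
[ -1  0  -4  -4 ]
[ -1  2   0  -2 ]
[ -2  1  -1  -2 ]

First compute AM:
[[-15,   2, -26, -28],
 [ 15, -12,  16,  28],
 [ 10,  -4,  12,  16],
 [ 22,  -8,  32,  40]]
Now row reduce the product.
R2 ← R2 + R1: [0, -10, -10, 0]
R3 ← R3 + (2/3)·R1: [0, -8/3, -16/3, -8/3]
R4 ← R4 + (22/15)·R1: [0, -76/15, -92/15, -16/15]
R3 ← R3 − (4/15)·R2: [0, 0, -8/3, -8/3]
R4 ← R4 − (38/75)·R2: [0, 0, -16/15, -16/15]
R4 ← R4 − (2/5)·R3: [0, 0, 0, 0]
3 nonzero rows, so rank(AM) = 3.

3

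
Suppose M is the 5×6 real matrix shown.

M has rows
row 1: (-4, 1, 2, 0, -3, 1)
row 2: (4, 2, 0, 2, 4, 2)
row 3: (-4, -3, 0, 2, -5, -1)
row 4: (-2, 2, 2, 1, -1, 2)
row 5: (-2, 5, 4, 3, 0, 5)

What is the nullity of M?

3

Row reduce to echelon form.
R2 ← R2 + R1: [0, 3, 2, 2, 1, 3]
R3 ← R3 − R1: [0, -4, -2, 2, -2, -2]
R4 ← R4 − (1/2)·R1: [0, 3/2, 1, 1, 1/2, 3/2]
R5 ← R5 − (1/2)·R1: [0, 9/2, 3, 3, 3/2, 9/2]
R3 ← R3 + (4/3)·R2: [0, 0, 2/3, 14/3, -2/3, 2]
R4 ← R4 − (1/2)·R2: [0, 0, 0, 0, 0, 0]
R5 ← R5 − (3/2)·R2: [0, 0, 0, 0, 0, 0]
3 nonzero rows, so rank(M) = 3.
M has 6 columns; by rank–nullity, nullity = 6 − 3 = 3.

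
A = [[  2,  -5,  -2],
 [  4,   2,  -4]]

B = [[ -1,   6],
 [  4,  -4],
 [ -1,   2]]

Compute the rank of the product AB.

First compute AB:
[[-20,  28],
 [  8,   8]]
Now row reduce the product.
R2 ← R2 + (2/5)·R1: [0, 96/5]
2 nonzero rows, so rank(AB) = 2.

2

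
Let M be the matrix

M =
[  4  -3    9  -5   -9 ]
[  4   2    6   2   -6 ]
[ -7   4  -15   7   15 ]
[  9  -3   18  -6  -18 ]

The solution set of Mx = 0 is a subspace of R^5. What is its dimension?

3

Row reduce to echelon form.
R2 ← R2 − R1: [0, 5, -3, 7, 3]
R3 ← R3 + (7/4)·R1: [0, -5/4, 3/4, -7/4, -3/4]
R4 ← R4 − (9/4)·R1: [0, 15/4, -9/4, 21/4, 9/4]
R3 ← R3 + (1/4)·R2: [0, 0, 0, 0, 0]
R4 ← R4 − (3/4)·R2: [0, 0, 0, 0, 0]
2 nonzero rows, so rank(M) = 2.
M has 5 columns; by rank–nullity, nullity = 5 − 2 = 3.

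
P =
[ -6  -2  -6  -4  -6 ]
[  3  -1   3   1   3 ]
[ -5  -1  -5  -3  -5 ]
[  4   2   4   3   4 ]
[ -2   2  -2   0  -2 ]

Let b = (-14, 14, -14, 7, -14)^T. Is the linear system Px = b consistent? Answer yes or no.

yes

Row reduce the augmented matrix [P | b].
R2 ← R2 + (1/2)·R1: [0, -2, 0, -1, 0, 7]
R3 ← R3 − (5/6)·R1: [0, 2/3, 0, 1/3, 0, -7/3]
R4 ← R4 + (2/3)·R1: [0, 2/3, 0, 1/3, 0, -7/3]
R5 ← R5 − (1/3)·R1: [0, 8/3, 0, 4/3, 0, -28/3]
R3 ← R3 + (1/3)·R2: [0, 0, 0, 0, 0, 0]
R4 ← R4 + (1/3)·R2: [0, 0, 0, 0, 0, 0]
R5 ← R5 + (4/3)·R2: [0, 0, 0, 0, 0, 0]
The echelon form has 2 nonzero rows, and every pivot lies in the first 5 columns, so rank(P) = rank([P|b]) = 2.
The system is consistent.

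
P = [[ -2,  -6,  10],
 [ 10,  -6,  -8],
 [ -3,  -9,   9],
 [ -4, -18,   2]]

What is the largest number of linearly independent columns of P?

Row reduce to echelon form.
R2 ← R2 + (5)·R1: [0, -36, 42]
R3 ← R3 − (3/2)·R1: [0, 0, -6]
R4 ← R4 − (2)·R1: [0, -6, -18]
R4 ← R4 − (1/6)·R2: [0, 0, -25]
R4 ← R4 − (25/6)·R3: [0, 0, 0]
Echelon form has 3 nonzero rows, so rank(P) = 3.
The rank gives the maximum number of linearly independent columns: 3.

3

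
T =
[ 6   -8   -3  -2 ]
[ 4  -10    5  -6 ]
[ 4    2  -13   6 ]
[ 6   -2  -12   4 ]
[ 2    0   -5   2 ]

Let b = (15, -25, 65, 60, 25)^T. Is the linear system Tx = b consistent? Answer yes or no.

yes

Row reduce the augmented matrix [T | b].
R2 ← R2 − (2/3)·R1: [0, -14/3, 7, -14/3, -35]
R3 ← R3 − (2/3)·R1: [0, 22/3, -11, 22/3, 55]
R4 ← R4 − R1: [0, 6, -9, 6, 45]
R5 ← R5 − (1/3)·R1: [0, 8/3, -4, 8/3, 20]
R3 ← R3 + (11/7)·R2: [0, 0, 0, 0, 0]
R4 ← R4 + (9/7)·R2: [0, 0, 0, 0, 0]
R5 ← R5 + (4/7)·R2: [0, 0, 0, 0, 0]
The echelon form has 2 nonzero rows, and every pivot lies in the first 4 columns, so rank(T) = rank([T|b]) = 2.
The system is consistent.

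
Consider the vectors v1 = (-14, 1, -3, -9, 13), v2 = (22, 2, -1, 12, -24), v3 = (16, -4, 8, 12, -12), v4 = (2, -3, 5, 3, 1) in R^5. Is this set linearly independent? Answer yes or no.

Form the matrix with these vectors as rows and row reduce.
R2 ← R2 + (11/7)·R1: [0, 25/7, -40/7, -15/7, -25/7]
R3 ← R3 + (8/7)·R1: [0, -20/7, 32/7, 12/7, 20/7]
R4 ← R4 + (1/7)·R1: [0, -20/7, 32/7, 12/7, 20/7]
R3 ← R3 + (4/5)·R2: [0, 0, 0, 0, 0]
R4 ← R4 + (4/5)·R2: [0, 0, 0, 0, 0]
2 nonzero rows, so the 4 vectors span a space of dimension 2.
Since 2 < 4, the vectors are linearly dependent.

no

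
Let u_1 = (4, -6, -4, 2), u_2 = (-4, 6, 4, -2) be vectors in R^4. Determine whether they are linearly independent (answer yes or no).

Form the matrix with these vectors as rows and row reduce.
R2 ← R2 + R1: [0, 0, 0, 0]
1 nonzero row, so the 2 vectors span a space of dimension 1.
Since 1 < 2, the vectors are linearly dependent.

no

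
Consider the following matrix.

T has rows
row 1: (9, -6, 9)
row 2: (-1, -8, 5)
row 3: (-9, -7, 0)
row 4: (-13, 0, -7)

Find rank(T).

Row reduce to echelon form.
R2 ← R2 + (1/9)·R1: [0, -26/3, 6]
R3 ← R3 + R1: [0, -13, 9]
R4 ← R4 + (13/9)·R1: [0, -26/3, 6]
R3 ← R3 − (3/2)·R2: [0, 0, 0]
R4 ← R4 − R2: [0, 0, 0]
Echelon form has 2 nonzero rows, so rank(T) = 2.

2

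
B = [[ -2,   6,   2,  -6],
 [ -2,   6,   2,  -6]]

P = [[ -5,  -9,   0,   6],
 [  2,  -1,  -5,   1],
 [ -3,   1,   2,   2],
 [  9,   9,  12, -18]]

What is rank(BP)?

First compute BP:
[[-38, -40, -98, 106],
 [-38, -40, -98, 106]]
Now row reduce the product.
R2 ← R2 − R1: [0, 0, 0, 0]
1 nonzero row, so rank(BP) = 1.

1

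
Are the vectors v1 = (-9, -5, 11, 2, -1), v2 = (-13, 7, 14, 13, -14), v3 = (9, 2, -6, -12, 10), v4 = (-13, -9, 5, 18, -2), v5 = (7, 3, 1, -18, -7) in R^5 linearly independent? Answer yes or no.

Form the matrix with these vectors as rows and row reduce.
R2 ← R2 − (13/9)·R1: [0, 128/9, -17/9, 91/9, -113/9]
R3 ← R3 + R1: [0, -3, 5, -10, 9]
R4 ← R4 − (13/9)·R1: [0, -16/9, -98/9, 136/9, -5/9]
R5 ← R5 + (7/9)·R1: [0, -8/9, 86/9, -148/9, -70/9]
R3 ← R3 + (27/128)·R2: [0, 0, 589/128, -1007/128, 813/128]
R4 ← R4 + (1/8)·R2: [0, 0, -89/8, 131/8, -17/8]
R5 ← R5 + (1/16)·R2: [0, 0, 151/16, -253/16, -137/16]
R4 ← R4 + (1424/589)·R3: [0, 0, 0, -82/31, 7793/589]
R5 ← R5 − (1208/589)·R3: [0, 0, 0, 10/31, -12716/589]
R5 ← R5 + (5/41)·R4: [0, 0, 0, 0, -819/41]
5 nonzero rows, so the 5 vectors span a space of dimension 5.
Since 5 = 5, the vectors are linearly independent.

yes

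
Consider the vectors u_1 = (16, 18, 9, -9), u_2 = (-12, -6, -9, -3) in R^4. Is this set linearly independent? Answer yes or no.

Form the matrix with these vectors as rows and row reduce.
R2 ← R2 + (3/4)·R1: [0, 15/2, -9/4, -39/4]
2 nonzero rows, so the 2 vectors span a space of dimension 2.
Since 2 = 2, the vectors are linearly independent.

yes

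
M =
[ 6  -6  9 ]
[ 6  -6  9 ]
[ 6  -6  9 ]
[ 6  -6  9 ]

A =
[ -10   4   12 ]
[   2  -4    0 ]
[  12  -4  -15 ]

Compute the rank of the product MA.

1

First compute MA:
[[ 36,  12, -63],
 [ 36,  12, -63],
 [ 36,  12, -63],
 [ 36,  12, -63]]
Now row reduce the product.
R2 ← R2 − R1: [0, 0, 0]
R3 ← R3 − R1: [0, 0, 0]
R4 ← R4 − R1: [0, 0, 0]
1 nonzero row, so rank(MA) = 1.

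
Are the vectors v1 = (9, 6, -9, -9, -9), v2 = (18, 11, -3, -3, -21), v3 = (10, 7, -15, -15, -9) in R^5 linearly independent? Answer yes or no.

no

Form the matrix with these vectors as rows and row reduce.
R2 ← R2 − (2)·R1: [0, -1, 15, 15, -3]
R3 ← R3 − (10/9)·R1: [0, 1/3, -5, -5, 1]
R3 ← R3 + (1/3)·R2: [0, 0, 0, 0, 0]
2 nonzero rows, so the 3 vectors span a space of dimension 2.
Since 2 < 3, the vectors are linearly dependent.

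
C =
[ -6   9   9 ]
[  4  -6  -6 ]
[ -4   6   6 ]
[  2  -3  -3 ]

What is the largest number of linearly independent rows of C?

1

Row reduce to echelon form.
R2 ← R2 + (2/3)·R1: [0, 0, 0]
R3 ← R3 − (2/3)·R1: [0, 0, 0]
R4 ← R4 + (1/3)·R1: [0, 0, 0]
Echelon form has 1 nonzero row, so rank(C) = 1.
The rank gives the maximum number of linearly independent rows: 1.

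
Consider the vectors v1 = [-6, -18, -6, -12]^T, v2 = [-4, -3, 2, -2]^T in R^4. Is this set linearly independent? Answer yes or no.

yes

Form the matrix with these vectors as rows and row reduce.
R2 ← R2 − (2/3)·R1: [0, 9, 6, 6]
2 nonzero rows, so the 2 vectors span a space of dimension 2.
Since 2 = 2, the vectors are linearly independent.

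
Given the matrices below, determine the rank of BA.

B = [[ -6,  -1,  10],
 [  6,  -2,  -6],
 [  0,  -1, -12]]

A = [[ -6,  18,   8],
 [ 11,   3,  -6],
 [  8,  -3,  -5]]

First compute BA:
[[105, -141, -92],
 [-106, 120,  90],
 [-107,  33,  66]]
Now row reduce the product.
R2 ← R2 + (106/105)·R1: [0, -782/35, -302/105]
R3 ← R3 + (107/105)·R1: [0, -3874/35, -2914/105]
R3 ← R3 − (1937/391)·R2: [0, 0, -5280/391]
3 nonzero rows, so rank(BA) = 3.

3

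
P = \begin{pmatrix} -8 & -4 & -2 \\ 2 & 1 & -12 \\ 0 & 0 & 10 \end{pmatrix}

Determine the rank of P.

2

Row reduce to echelon form.
R2 ← R2 + (1/4)·R1: [0, 0, -25/2]
R3 ← R3 + (4/5)·R2: [0, 0, 0]
Echelon form has 2 nonzero rows, so rank(P) = 2.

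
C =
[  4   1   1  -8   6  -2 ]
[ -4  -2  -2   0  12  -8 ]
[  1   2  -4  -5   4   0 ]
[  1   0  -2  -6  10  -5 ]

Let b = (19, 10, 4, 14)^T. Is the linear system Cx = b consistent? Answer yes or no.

yes

Row reduce the augmented matrix [C | b].
R2 ← R2 + R1: [0, -1, -1, -8, 18, -10, 29]
R3 ← R3 − (1/4)·R1: [0, 7/4, -17/4, -3, 5/2, 1/2, -3/4]
R4 ← R4 − (1/4)·R1: [0, -1/4, -9/4, -4, 17/2, -9/2, 37/4]
R3 ← R3 + (7/4)·R2: [0, 0, -6, -17, 34, -17, 50]
R4 ← R4 − (1/4)·R2: [0, 0, -2, -2, 4, -2, 2]
R4 ← R4 − (1/3)·R3: [0, 0, 0, 11/3, -22/3, 11/3, -44/3]
The echelon form has 4 nonzero rows, and every pivot lies in the first 6 columns, so rank(C) = rank([C|b]) = 4.
The system is consistent.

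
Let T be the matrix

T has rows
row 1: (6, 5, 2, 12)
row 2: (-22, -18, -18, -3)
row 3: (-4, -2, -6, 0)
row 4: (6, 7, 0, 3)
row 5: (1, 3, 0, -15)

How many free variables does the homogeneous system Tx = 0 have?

Row reduce to echelon form.
R2 ← R2 + (11/3)·R1: [0, 1/3, -32/3, 41]
R3 ← R3 + (2/3)·R1: [0, 4/3, -14/3, 8]
R4 ← R4 − R1: [0, 2, -2, -9]
R5 ← R5 − (1/6)·R1: [0, 13/6, -1/3, -17]
R3 ← R3 − (4)·R2: [0, 0, 38, -156]
R4 ← R4 − (6)·R2: [0, 0, 62, -255]
R5 ← R5 − (13/2)·R2: [0, 0, 69, -567/2]
R4 ← R4 − (31/19)·R3: [0, 0, 0, -9/19]
R5 ← R5 − (69/38)·R3: [0, 0, 0, -9/38]
R5 ← R5 − (1/2)·R4: [0, 0, 0, 0]
4 nonzero rows, so rank(T) = 4.
T has 4 columns; by rank–nullity, nullity = 4 − 4 = 0.

0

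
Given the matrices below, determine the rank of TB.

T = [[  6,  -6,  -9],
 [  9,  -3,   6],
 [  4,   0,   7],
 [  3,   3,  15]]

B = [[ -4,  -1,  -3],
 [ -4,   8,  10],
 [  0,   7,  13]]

2

First compute TB:
[[  0, -117, -195],
 [-24,   9,  21],
 [-16,  45,  79],
 [-24, 126, 216]]
Now row reduce the product.
Swap R1 ↔ R2
R3 ← R3 − (2/3)·R1: [0, 39, 65]
R4 ← R4 − R1: [0, 117, 195]
R3 ← R3 + (1/3)·R2: [0, 0, 0]
R4 ← R4 + R2: [0, 0, 0]
2 nonzero rows, so rank(TB) = 2.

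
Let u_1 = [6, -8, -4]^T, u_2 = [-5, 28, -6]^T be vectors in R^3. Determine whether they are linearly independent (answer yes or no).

Form the matrix with these vectors as rows and row reduce.
R2 ← R2 + (5/6)·R1: [0, 64/3, -28/3]
2 nonzero rows, so the 2 vectors span a space of dimension 2.
Since 2 = 2, the vectors are linearly independent.

yes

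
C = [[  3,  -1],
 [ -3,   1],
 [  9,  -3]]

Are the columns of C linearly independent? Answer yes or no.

no

Row reduce C to echelon form.
R2 ← R2 + R1: [0, 0]
R3 ← R3 − (3)·R1: [0, 0]
1 pivot among 2 columns.
Only 1 < 2 pivot columns, so the columns are linearly dependent.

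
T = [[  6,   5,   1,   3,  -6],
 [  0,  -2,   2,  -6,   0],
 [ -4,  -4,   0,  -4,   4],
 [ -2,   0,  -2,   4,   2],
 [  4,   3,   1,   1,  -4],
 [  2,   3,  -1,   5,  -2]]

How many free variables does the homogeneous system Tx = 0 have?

3

Row reduce to echelon form.
R3 ← R3 + (2/3)·R1: [0, -2/3, 2/3, -2, 0]
R4 ← R4 + (1/3)·R1: [0, 5/3, -5/3, 5, 0]
R5 ← R5 − (2/3)·R1: [0, -1/3, 1/3, -1, 0]
R6 ← R6 − (1/3)·R1: [0, 4/3, -4/3, 4, 0]
R3 ← R3 − (1/3)·R2: [0, 0, 0, 0, 0]
R4 ← R4 + (5/6)·R2: [0, 0, 0, 0, 0]
R5 ← R5 − (1/6)·R2: [0, 0, 0, 0, 0]
R6 ← R6 + (2/3)·R2: [0, 0, 0, 0, 0]
2 nonzero rows, so rank(T) = 2.
T has 5 columns; by rank–nullity, nullity = 5 − 2 = 3.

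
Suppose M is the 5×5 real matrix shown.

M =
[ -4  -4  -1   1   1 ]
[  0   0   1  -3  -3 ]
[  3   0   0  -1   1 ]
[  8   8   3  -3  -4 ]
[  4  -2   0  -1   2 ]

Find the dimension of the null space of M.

Row reduce to echelon form.
R3 ← R3 + (3/4)·R1: [0, -3, -3/4, -1/4, 7/4]
R4 ← R4 + (2)·R1: [0, 0, 1, -1, -2]
R5 ← R5 + R1: [0, -6, -1, 0, 3]
Swap R2 ↔ R3
R5 ← R5 − (2)·R2: [0, 0, 1/2, 1/2, -1/2]
R4 ← R4 − R3: [0, 0, 0, 2, 1]
R5 ← R5 − (1/2)·R3: [0, 0, 0, 2, 1]
R5 ← R5 − R4: [0, 0, 0, 0, 0]
4 nonzero rows, so rank(M) = 4.
M has 5 columns; by rank–nullity, nullity = 5 − 4 = 1.

1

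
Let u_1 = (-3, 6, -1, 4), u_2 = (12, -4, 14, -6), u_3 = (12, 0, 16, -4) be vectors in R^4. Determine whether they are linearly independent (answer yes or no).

no

Form the matrix with these vectors as rows and row reduce.
R2 ← R2 + (4)·R1: [0, 20, 10, 10]
R3 ← R3 + (4)·R1: [0, 24, 12, 12]
R3 ← R3 − (6/5)·R2: [0, 0, 0, 0]
2 nonzero rows, so the 3 vectors span a space of dimension 2.
Since 2 < 3, the vectors are linearly dependent.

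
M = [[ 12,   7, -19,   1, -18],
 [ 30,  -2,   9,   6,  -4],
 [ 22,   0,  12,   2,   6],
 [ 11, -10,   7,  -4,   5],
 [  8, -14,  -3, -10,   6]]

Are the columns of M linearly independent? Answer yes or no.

yes

Row reduce M to echelon form.
R2 ← R2 − (5/2)·R1: [0, -39/2, 113/2, 7/2, 41]
R3 ← R3 − (11/6)·R1: [0, -77/6, 281/6, 1/6, 39]
R4 ← R4 − (11/12)·R1: [0, -197/12, 293/12, -59/12, 43/2]
R5 ← R5 − (2/3)·R1: [0, -56/3, 29/3, -32/3, 18]
R3 ← R3 − (77/117)·R2: [0, 0, 1129/117, -250/117, 1406/117]
R4 ← R4 − (197/234)·R2: [0, 0, -5417/234, -920/117, -1523/117]
R5 ← R5 − (112/117)·R2: [0, 0, -5197/117, -1640/117, -2486/117]
R4 ← R4 + (5417/2258)·R3: [0, 0, 0, -14665/1129, 17852/1129]
R5 ← R5 + (5197/1129)·R3: [0, 0, 0, -26930/1129, 38464/1129]
R5 ← R5 − (5386/2933)·R4: [0, 0, 0, 0, 14760/2933]
5 pivots among 5 columns.
Every column is a pivot column, so the columns are linearly independent.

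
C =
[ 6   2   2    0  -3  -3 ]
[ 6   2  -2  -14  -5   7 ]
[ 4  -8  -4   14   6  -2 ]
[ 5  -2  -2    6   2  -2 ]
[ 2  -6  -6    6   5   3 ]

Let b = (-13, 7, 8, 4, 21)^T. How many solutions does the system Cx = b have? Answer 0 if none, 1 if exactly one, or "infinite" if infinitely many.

Row reduce the augmented matrix [C | b].
R2 ← R2 − R1: [0, 0, -4, -14, -2, 10, 20]
R3 ← R3 − (2/3)·R1: [0, -28/3, -16/3, 14, 8, 0, 50/3]
R4 ← R4 − (5/6)·R1: [0, -11/3, -11/3, 6, 9/2, 1/2, 89/6]
R5 ← R5 − (1/3)·R1: [0, -20/3, -20/3, 6, 6, 4, 76/3]
Swap R2 ↔ R3
R4 ← R4 − (11/28)·R2: [0, 0, -11/7, 1/2, 19/14, 1/2, 58/7]
R5 ← R5 − (5/7)·R2: [0, 0, -20/7, -4, 2/7, 4, 94/7]
R4 ← R4 − (11/28)·R3: [0, 0, 0, 6, 15/7, -24/7, 3/7]
R5 ← R5 − (5/7)·R3: [0, 0, 0, 6, 12/7, -22/7, -6/7]
R5 ← R5 − R4: [0, 0, 0, 0, -3/7, 2/7, -9/7]
The echelon form has 5 nonzero rows, and every pivot lies in the first 6 columns, so rank(C) = rank([C|b]) = 5.
The system is consistent.
rank = 5 < 6 unknowns, so there are infinitely many solutions.

infinite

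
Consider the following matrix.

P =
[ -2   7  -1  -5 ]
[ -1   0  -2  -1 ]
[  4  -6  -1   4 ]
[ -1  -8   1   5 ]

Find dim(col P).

3

Row reduce to echelon form.
R2 ← R2 − (1/2)·R1: [0, -7/2, -3/2, 3/2]
R3 ← R3 + (2)·R1: [0, 8, -3, -6]
R4 ← R4 − (1/2)·R1: [0, -23/2, 3/2, 15/2]
R3 ← R3 + (16/7)·R2: [0, 0, -45/7, -18/7]
R4 ← R4 − (23/7)·R2: [0, 0, 45/7, 18/7]
R4 ← R4 + R3: [0, 0, 0, 0]
Echelon form has 3 nonzero rows, so rank(P) = 3.
The column space has dimension equal to the rank: 3.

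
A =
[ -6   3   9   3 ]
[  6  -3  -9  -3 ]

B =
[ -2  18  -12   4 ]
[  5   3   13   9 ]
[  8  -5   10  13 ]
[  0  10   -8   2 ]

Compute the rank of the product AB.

First compute AB:
[[ 99, -114, 177, 126],
 [-99, 114, -177, -126]]
Now row reduce the product.
R2 ← R2 + R1: [0, 0, 0, 0]
1 nonzero row, so rank(AB) = 1.

1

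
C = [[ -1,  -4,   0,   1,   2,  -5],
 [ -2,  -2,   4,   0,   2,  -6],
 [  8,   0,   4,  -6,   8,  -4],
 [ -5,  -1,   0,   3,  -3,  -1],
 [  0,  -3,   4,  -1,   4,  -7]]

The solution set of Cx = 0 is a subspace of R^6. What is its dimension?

2

Row reduce to echelon form.
R2 ← R2 − (2)·R1: [0, 6, 4, -2, -2, 4]
R3 ← R3 + (8)·R1: [0, -32, 4, 2, 24, -44]
R4 ← R4 − (5)·R1: [0, 19, 0, -2, -13, 24]
R3 ← R3 + (16/3)·R2: [0, 0, 76/3, -26/3, 40/3, -68/3]
R4 ← R4 − (19/6)·R2: [0, 0, -38/3, 13/3, -20/3, 34/3]
R5 ← R5 + (1/2)·R2: [0, 0, 6, -2, 3, -5]
R4 ← R4 + (1/2)·R3: [0, 0, 0, 0, 0, 0]
R5 ← R5 − (9/38)·R3: [0, 0, 0, 1/19, -3/19, 7/19]
Swap R4 ↔ R5
4 nonzero rows, so rank(C) = 4.
C has 6 columns; by rank–nullity, nullity = 6 − 4 = 2.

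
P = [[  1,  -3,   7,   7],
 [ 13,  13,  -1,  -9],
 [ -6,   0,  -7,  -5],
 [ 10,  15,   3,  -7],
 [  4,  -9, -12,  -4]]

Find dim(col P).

3

Row reduce to echelon form.
R2 ← R2 − (13)·R1: [0, 52, -92, -100]
R3 ← R3 + (6)·R1: [0, -18, 35, 37]
R4 ← R4 − (10)·R1: [0, 45, -67, -77]
R5 ← R5 − (4)·R1: [0, 3, -40, -32]
R3 ← R3 + (9/26)·R2: [0, 0, 41/13, 31/13]
R4 ← R4 − (45/52)·R2: [0, 0, 164/13, 124/13]
R5 ← R5 − (3/52)·R2: [0, 0, -451/13, -341/13]
R4 ← R4 − (4)·R3: [0, 0, 0, 0]
R5 ← R5 + (11)·R3: [0, 0, 0, 0]
Echelon form has 3 nonzero rows, so rank(P) = 3.
The column space has dimension equal to the rank: 3.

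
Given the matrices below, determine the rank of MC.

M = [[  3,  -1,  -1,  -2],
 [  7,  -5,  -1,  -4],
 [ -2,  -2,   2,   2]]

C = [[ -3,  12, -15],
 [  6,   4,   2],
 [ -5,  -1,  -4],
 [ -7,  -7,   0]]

2

First compute MC:
[[  4,  47, -43],
 [-18,  93, -111],
 [-30, -48,  18]]
Now row reduce the product.
R2 ← R2 + (9/2)·R1: [0, 609/2, -609/2]
R3 ← R3 + (15/2)·R1: [0, 609/2, -609/2]
R3 ← R3 − R2: [0, 0, 0]
2 nonzero rows, so rank(MC) = 2.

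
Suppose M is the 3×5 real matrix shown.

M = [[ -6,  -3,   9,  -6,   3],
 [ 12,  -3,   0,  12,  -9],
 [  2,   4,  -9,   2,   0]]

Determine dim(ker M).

Row reduce to echelon form.
R2 ← R2 + (2)·R1: [0, -9, 18, 0, -3]
R3 ← R3 + (1/3)·R1: [0, 3, -6, 0, 1]
R3 ← R3 + (1/3)·R2: [0, 0, 0, 0, 0]
2 nonzero rows, so rank(M) = 2.
M has 5 columns; by rank–nullity, nullity = 5 − 2 = 3.

3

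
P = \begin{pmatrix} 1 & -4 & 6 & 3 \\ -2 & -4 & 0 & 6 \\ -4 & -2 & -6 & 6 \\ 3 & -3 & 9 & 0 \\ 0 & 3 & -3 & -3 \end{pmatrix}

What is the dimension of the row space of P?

Row reduce to echelon form.
R2 ← R2 + (2)·R1: [0, -12, 12, 12]
R3 ← R3 + (4)·R1: [0, -18, 18, 18]
R4 ← R4 − (3)·R1: [0, 9, -9, -9]
R3 ← R3 − (3/2)·R2: [0, 0, 0, 0]
R4 ← R4 + (3/4)·R2: [0, 0, 0, 0]
R5 ← R5 + (1/4)·R2: [0, 0, 0, 0]
Echelon form has 2 nonzero rows, so rank(P) = 2.
The row space has dimension equal to the rank: 2.

2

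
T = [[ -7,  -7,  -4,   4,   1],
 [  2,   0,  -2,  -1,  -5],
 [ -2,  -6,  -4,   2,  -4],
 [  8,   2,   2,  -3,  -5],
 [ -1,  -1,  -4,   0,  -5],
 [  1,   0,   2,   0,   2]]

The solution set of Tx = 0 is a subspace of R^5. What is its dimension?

2

Row reduce to echelon form.
R2 ← R2 + (2/7)·R1: [0, -2, -22/7, 1/7, -33/7]
R3 ← R3 − (2/7)·R1: [0, -4, -20/7, 6/7, -30/7]
R4 ← R4 + (8/7)·R1: [0, -6, -18/7, 11/7, -27/7]
R5 ← R5 − (1/7)·R1: [0, 0, -24/7, -4/7, -36/7]
R6 ← R6 + (1/7)·R1: [0, -1, 10/7, 4/7, 15/7]
R3 ← R3 − (2)·R2: [0, 0, 24/7, 4/7, 36/7]
R4 ← R4 − (3)·R2: [0, 0, 48/7, 8/7, 72/7]
R6 ← R6 − (1/2)·R2: [0, 0, 3, 1/2, 9/2]
R4 ← R4 − (2)·R3: [0, 0, 0, 0, 0]
R5 ← R5 + R3: [0, 0, 0, 0, 0]
R6 ← R6 − (7/8)·R3: [0, 0, 0, 0, 0]
3 nonzero rows, so rank(T) = 3.
T has 5 columns; by rank–nullity, nullity = 5 − 3 = 2.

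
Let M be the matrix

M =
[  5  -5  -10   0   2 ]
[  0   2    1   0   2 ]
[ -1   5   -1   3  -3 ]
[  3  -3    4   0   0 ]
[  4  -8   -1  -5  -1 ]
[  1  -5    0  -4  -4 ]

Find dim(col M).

Row reduce to echelon form.
R3 ← R3 + (1/5)·R1: [0, 4, -3, 3, -13/5]
R4 ← R4 − (3/5)·R1: [0, 0, 10, 0, -6/5]
R5 ← R5 − (4/5)·R1: [0, -4, 7, -5, -13/5]
R6 ← R6 − (1/5)·R1: [0, -4, 2, -4, -22/5]
R3 ← R3 − (2)·R2: [0, 0, -5, 3, -33/5]
R5 ← R5 + (2)·R2: [0, 0, 9, -5, 7/5]
R6 ← R6 + (2)·R2: [0, 0, 4, -4, -2/5]
R4 ← R4 + (2)·R3: [0, 0, 0, 6, -72/5]
R5 ← R5 + (9/5)·R3: [0, 0, 0, 2/5, -262/25]
R6 ← R6 + (4/5)·R3: [0, 0, 0, -8/5, -142/25]
R5 ← R5 − (1/15)·R4: [0, 0, 0, 0, -238/25]
R6 ← R6 + (4/15)·R4: [0, 0, 0, 0, -238/25]
R6 ← R6 − R5: [0, 0, 0, 0, 0]
Echelon form has 5 nonzero rows, so rank(M) = 5.
The column space has dimension equal to the rank: 5.

5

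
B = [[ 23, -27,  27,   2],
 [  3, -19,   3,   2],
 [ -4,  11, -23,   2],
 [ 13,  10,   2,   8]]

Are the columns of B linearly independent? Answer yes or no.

yes

Row reduce B to echelon form.
R2 ← R2 − (3/23)·R1: [0, -356/23, -12/23, 40/23]
R3 ← R3 + (4/23)·R1: [0, 145/23, -421/23, 54/23]
R4 ← R4 − (13/23)·R1: [0, 581/23, -305/23, 158/23]
R3 ← R3 + (145/356)·R2: [0, 0, -1648/89, 272/89]
R4 ← R4 + (581/356)·R2: [0, 0, -1256/89, 864/89]
R4 ← R4 − (157/206)·R3: [0, 0, 0, 760/103]
4 pivots among 4 columns.
Every column is a pivot column, so the columns are linearly independent.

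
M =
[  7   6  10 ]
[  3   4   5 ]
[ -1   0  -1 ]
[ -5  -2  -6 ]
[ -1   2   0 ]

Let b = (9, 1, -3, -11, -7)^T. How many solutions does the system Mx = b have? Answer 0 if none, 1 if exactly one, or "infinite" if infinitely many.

Row reduce the augmented matrix [M | b].
R2 ← R2 − (3/7)·R1: [0, 10/7, 5/7, -20/7]
R3 ← R3 + (1/7)·R1: [0, 6/7, 3/7, -12/7]
R4 ← R4 + (5/7)·R1: [0, 16/7, 8/7, -32/7]
R5 ← R5 + (1/7)·R1: [0, 20/7, 10/7, -40/7]
R3 ← R3 − (3/5)·R2: [0, 0, 0, 0]
R4 ← R4 − (8/5)·R2: [0, 0, 0, 0]
R5 ← R5 − (2)·R2: [0, 0, 0, 0]
The echelon form has 2 nonzero rows, and every pivot lies in the first 3 columns, so rank(M) = rank([M|b]) = 2.
The system is consistent.
rank = 2 < 3 unknowns, so there are infinitely many solutions.

infinite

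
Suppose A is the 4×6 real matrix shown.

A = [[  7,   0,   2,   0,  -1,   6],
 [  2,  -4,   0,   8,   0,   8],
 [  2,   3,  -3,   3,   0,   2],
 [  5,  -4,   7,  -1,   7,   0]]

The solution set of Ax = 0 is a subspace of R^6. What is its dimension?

2

Row reduce to echelon form.
R2 ← R2 − (2/7)·R1: [0, -4, -4/7, 8, 2/7, 44/7]
R3 ← R3 − (2/7)·R1: [0, 3, -25/7, 3, 2/7, 2/7]
R4 ← R4 − (5/7)·R1: [0, -4, 39/7, -1, 54/7, -30/7]
R3 ← R3 + (3/4)·R2: [0, 0, -4, 9, 1/2, 5]
R4 ← R4 − R2: [0, 0, 43/7, -9, 52/7, -74/7]
R4 ← R4 + (43/28)·R3: [0, 0, 0, 135/28, 459/56, -81/28]
4 nonzero rows, so rank(A) = 4.
A has 6 columns; by rank–nullity, nullity = 6 − 4 = 2.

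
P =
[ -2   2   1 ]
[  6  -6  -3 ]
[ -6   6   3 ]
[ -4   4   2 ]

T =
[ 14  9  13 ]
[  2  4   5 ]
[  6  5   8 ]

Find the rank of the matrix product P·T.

First compute PT:
[[-18,  -5,  -8],
 [ 54,  15,  24],
 [-54, -15, -24],
 [-36, -10, -16]]
Now row reduce the product.
R2 ← R2 + (3)·R1: [0, 0, 0]
R3 ← R3 − (3)·R1: [0, 0, 0]
R4 ← R4 − (2)·R1: [0, 0, 0]
1 nonzero row, so rank(PT) = 1.

1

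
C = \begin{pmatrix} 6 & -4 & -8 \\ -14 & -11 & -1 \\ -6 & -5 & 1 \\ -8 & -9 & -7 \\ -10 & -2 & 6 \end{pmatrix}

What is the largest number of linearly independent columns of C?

Row reduce to echelon form.
R2 ← R2 + (7/3)·R1: [0, -61/3, -59/3]
R3 ← R3 + R1: [0, -9, -7]
R4 ← R4 + (4/3)·R1: [0, -43/3, -53/3]
R5 ← R5 + (5/3)·R1: [0, -26/3, -22/3]
R3 ← R3 − (27/61)·R2: [0, 0, 104/61]
R4 ← R4 − (43/61)·R2: [0, 0, -232/61]
R5 ← R5 − (26/61)·R2: [0, 0, 64/61]
R4 ← R4 + (29/13)·R3: [0, 0, 0]
R5 ← R5 − (8/13)·R3: [0, 0, 0]
Echelon form has 3 nonzero rows, so rank(C) = 3.
The rank gives the maximum number of linearly independent columns: 3.

3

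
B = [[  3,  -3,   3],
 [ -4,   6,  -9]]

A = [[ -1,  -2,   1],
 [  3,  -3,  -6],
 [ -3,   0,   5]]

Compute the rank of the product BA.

2

First compute BA:
[[-21,   3,  36],
 [ 49, -10, -85]]
Now row reduce the product.
R2 ← R2 + (7/3)·R1: [0, -3, -1]
2 nonzero rows, so rank(BA) = 2.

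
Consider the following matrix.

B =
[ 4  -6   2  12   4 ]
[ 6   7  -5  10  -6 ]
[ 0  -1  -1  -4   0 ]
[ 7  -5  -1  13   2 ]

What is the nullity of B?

2

Row reduce to echelon form.
R2 ← R2 − (3/2)·R1: [0, 16, -8, -8, -12]
R4 ← R4 − (7/4)·R1: [0, 11/2, -9/2, -8, -5]
R3 ← R3 + (1/16)·R2: [0, 0, -3/2, -9/2, -3/4]
R4 ← R4 − (11/32)·R2: [0, 0, -7/4, -21/4, -7/8]
R4 ← R4 − (7/6)·R3: [0, 0, 0, 0, 0]
3 nonzero rows, so rank(B) = 3.
B has 5 columns; by rank–nullity, nullity = 5 − 3 = 2.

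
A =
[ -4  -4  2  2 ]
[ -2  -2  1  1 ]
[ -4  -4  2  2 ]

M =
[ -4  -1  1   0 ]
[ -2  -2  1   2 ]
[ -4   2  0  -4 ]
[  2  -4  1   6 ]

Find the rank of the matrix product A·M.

1

First compute AM:
[[ 20,   8,  -6,  -4],
 [ 10,   4,  -3,  -2],
 [ 20,   8,  -6,  -4]]
Now row reduce the product.
R2 ← R2 − (1/2)·R1: [0, 0, 0, 0]
R3 ← R3 − R1: [0, 0, 0, 0]
1 nonzero row, so rank(AM) = 1.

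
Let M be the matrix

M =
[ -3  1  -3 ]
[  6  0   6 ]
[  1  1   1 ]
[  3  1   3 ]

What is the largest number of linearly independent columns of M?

2

Row reduce to echelon form.
R2 ← R2 + (2)·R1: [0, 2, 0]
R3 ← R3 + (1/3)·R1: [0, 4/3, 0]
R4 ← R4 + R1: [0, 2, 0]
R3 ← R3 − (2/3)·R2: [0, 0, 0]
R4 ← R4 − R2: [0, 0, 0]
Echelon form has 2 nonzero rows, so rank(M) = 2.
The rank gives the maximum number of linearly independent columns: 2.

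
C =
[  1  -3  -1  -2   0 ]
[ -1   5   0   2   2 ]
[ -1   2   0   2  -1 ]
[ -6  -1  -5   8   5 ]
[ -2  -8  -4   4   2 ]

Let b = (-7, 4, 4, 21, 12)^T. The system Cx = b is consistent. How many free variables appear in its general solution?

Row reduce the augmented matrix [C | b].
R2 ← R2 + R1: [0, 2, -1, 0, 2, -3]
R3 ← R3 + R1: [0, -1, -1, 0, -1, -3]
R4 ← R4 + (6)·R1: [0, -19, -11, -4, 5, -21]
R5 ← R5 + (2)·R1: [0, -14, -6, 0, 2, -2]
R3 ← R3 + (1/2)·R2: [0, 0, -3/2, 0, 0, -9/2]
R4 ← R4 + (19/2)·R2: [0, 0, -41/2, -4, 24, -99/2]
R5 ← R5 + (7)·R2: [0, 0, -13, 0, 16, -23]
R4 ← R4 − (41/3)·R3: [0, 0, 0, -4, 24, 12]
R5 ← R5 − (26/3)·R3: [0, 0, 0, 0, 16, 16]
The echelon form has 5 nonzero rows, and every pivot lies in the first 5 columns, so rank(C) = rank([C|b]) = 5.
The system is consistent.
Free variables = (unknowns) − (rank) = 5 − 5 = 0.

0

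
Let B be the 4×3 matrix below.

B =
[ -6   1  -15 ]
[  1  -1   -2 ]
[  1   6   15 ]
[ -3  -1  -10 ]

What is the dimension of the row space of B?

Row reduce to echelon form.
R2 ← R2 + (1/6)·R1: [0, -5/6, -9/2]
R3 ← R3 + (1/6)·R1: [0, 37/6, 25/2]
R4 ← R4 − (1/2)·R1: [0, -3/2, -5/2]
R3 ← R3 + (37/5)·R2: [0, 0, -104/5]
R4 ← R4 − (9/5)·R2: [0, 0, 28/5]
R4 ← R4 + (7/26)·R3: [0, 0, 0]
Echelon form has 3 nonzero rows, so rank(B) = 3.
The row space has dimension equal to the rank: 3.

3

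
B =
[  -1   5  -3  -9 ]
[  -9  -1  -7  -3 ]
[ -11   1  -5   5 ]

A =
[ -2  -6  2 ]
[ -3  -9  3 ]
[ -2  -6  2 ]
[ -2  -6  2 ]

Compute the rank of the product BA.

First compute BA:
[[ 11,  33, -11],
 [ 41, 123, -41],
 [ 19,  57, -19]]
Now row reduce the product.
R2 ← R2 − (41/11)·R1: [0, 0, 0]
R3 ← R3 − (19/11)·R1: [0, 0, 0]
1 nonzero row, so rank(BA) = 1.

1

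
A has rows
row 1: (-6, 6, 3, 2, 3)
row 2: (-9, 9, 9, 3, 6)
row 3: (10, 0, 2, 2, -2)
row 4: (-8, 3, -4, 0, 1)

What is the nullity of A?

Row reduce to echelon form.
R2 ← R2 − (3/2)·R1: [0, 0, 9/2, 0, 3/2]
R3 ← R3 + (5/3)·R1: [0, 10, 7, 16/3, 3]
R4 ← R4 − (4/3)·R1: [0, -5, -8, -8/3, -3]
Swap R2 ↔ R3
R4 ← R4 + (1/2)·R2: [0, 0, -9/2, 0, -3/2]
R4 ← R4 + R3: [0, 0, 0, 0, 0]
3 nonzero rows, so rank(A) = 3.
A has 5 columns; by rank–nullity, nullity = 5 − 3 = 2.

2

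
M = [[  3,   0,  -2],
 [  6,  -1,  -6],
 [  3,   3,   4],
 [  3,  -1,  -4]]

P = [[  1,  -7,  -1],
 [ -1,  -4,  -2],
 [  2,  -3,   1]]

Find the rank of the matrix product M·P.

First compute MP:
[[ -1, -15,  -5],
 [ -5, -20, -10],
 [  8, -45,  -5],
 [ -4,  -5,  -5]]
Now row reduce the product.
R2 ← R2 − (5)·R1: [0, 55, 15]
R3 ← R3 + (8)·R1: [0, -165, -45]
R4 ← R4 − (4)·R1: [0, 55, 15]
R3 ← R3 + (3)·R2: [0, 0, 0]
R4 ← R4 − R2: [0, 0, 0]
2 nonzero rows, so rank(MP) = 2.

2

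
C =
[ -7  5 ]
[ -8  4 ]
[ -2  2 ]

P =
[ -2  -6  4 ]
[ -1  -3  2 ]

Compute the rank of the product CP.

First compute CP:
[[  9,  27, -18],
 [ 12,  36, -24],
 [  2,   6,  -4]]
Now row reduce the product.
R2 ← R2 − (4/3)·R1: [0, 0, 0]
R3 ← R3 − (2/9)·R1: [0, 0, 0]
1 nonzero row, so rank(CP) = 1.

1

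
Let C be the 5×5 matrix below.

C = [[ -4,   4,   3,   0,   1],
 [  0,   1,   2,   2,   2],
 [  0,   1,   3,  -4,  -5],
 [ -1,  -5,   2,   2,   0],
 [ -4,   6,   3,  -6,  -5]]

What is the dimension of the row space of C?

4

Row reduce to echelon form.
R4 ← R4 − (1/4)·R1: [0, -6, 5/4, 2, -1/4]
R5 ← R5 − R1: [0, 2, 0, -6, -6]
R3 ← R3 − R2: [0, 0, 1, -6, -7]
R4 ← R4 + (6)·R2: [0, 0, 53/4, 14, 47/4]
R5 ← R5 − (2)·R2: [0, 0, -4, -10, -10]
R4 ← R4 − (53/4)·R3: [0, 0, 0, 187/2, 209/2]
R5 ← R5 + (4)·R3: [0, 0, 0, -34, -38]
R5 ← R5 + (4/11)·R4: [0, 0, 0, 0, 0]
Echelon form has 4 nonzero rows, so rank(C) = 4.
The row space has dimension equal to the rank: 4.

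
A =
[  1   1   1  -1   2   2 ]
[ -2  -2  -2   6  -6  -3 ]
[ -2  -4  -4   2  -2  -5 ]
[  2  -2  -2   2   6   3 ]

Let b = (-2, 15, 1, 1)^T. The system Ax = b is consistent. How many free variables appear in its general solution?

Row reduce the augmented matrix [A | b].
R2 ← R2 + (2)·R1: [0, 0, 0, 4, -2, 1, 11]
R3 ← R3 + (2)·R1: [0, -2, -2, 0, 2, -1, -3]
R4 ← R4 − (2)·R1: [0, -4, -4, 4, 2, -1, 5]
Swap R2 ↔ R3
R4 ← R4 − (2)·R2: [0, 0, 0, 4, -2, 1, 11]
R4 ← R4 − R3: [0, 0, 0, 0, 0, 0, 0]
The echelon form has 3 nonzero rows, and every pivot lies in the first 6 columns, so rank(A) = rank([A|b]) = 3.
The system is consistent.
Free variables = (unknowns) − (rank) = 6 − 3 = 3.

3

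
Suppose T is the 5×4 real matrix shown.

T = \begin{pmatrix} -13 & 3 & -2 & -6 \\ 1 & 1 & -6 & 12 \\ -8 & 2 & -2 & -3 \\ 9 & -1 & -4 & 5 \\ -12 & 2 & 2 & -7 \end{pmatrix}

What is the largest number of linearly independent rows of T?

3

Row reduce to echelon form.
R2 ← R2 + (1/13)·R1: [0, 16/13, -80/13, 150/13]
R3 ← R3 − (8/13)·R1: [0, 2/13, -10/13, 9/13]
R4 ← R4 + (9/13)·R1: [0, 14/13, -70/13, 11/13]
R5 ← R5 − (12/13)·R1: [0, -10/13, 50/13, -19/13]
R3 ← R3 − (1/8)·R2: [0, 0, 0, -3/4]
R4 ← R4 − (7/8)·R2: [0, 0, 0, -37/4]
R5 ← R5 + (5/8)·R2: [0, 0, 0, 23/4]
R4 ← R4 − (37/3)·R3: [0, 0, 0, 0]
R5 ← R5 + (23/3)·R3: [0, 0, 0, 0]
Echelon form has 3 nonzero rows, so rank(T) = 3.
The rank gives the maximum number of linearly independent rows: 3.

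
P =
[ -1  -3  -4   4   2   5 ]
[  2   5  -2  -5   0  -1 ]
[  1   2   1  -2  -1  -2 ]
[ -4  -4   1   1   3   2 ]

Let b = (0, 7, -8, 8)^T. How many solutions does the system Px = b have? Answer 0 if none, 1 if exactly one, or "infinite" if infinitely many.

0

Row reduce the augmented matrix [P | b].
R2 ← R2 + (2)·R1: [0, -1, -10, 3, 4, 9, 7]
R3 ← R3 + R1: [0, -1, -3, 2, 1, 3, -8]
R4 ← R4 − (4)·R1: [0, 8, 17, -15, -5, -18, 8]
R3 ← R3 − R2: [0, 0, 7, -1, -3, -6, -15]
R4 ← R4 + (8)·R2: [0, 0, -63, 9, 27, 54, 64]
R4 ← R4 + (9)·R3: [0, 0, 0, 0, 0, 0, -71]
The echelon form has 4 nonzero rows; the last pivot sits in the augmented column, so rank(P) = 3 but rank([P|b]) = 4.
Since the ranks differ, the system is inconsistent.
It has no solutions.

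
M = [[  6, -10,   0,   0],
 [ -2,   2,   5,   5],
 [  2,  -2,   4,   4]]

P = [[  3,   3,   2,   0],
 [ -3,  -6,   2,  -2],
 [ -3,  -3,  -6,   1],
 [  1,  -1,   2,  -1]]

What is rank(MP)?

First compute MP:
[[ 48,  78,  -8,  20],
 [-22, -38, -20,  -4],
 [  4,   2, -16,   4]]
Now row reduce the product.
R2 ← R2 + (11/24)·R1: [0, -9/4, -71/3, 31/6]
R3 ← R3 − (1/12)·R1: [0, -9/2, -46/3, 7/3]
R3 ← R3 − (2)·R2: [0, 0, 32, -8]
3 nonzero rows, so rank(MP) = 3.

3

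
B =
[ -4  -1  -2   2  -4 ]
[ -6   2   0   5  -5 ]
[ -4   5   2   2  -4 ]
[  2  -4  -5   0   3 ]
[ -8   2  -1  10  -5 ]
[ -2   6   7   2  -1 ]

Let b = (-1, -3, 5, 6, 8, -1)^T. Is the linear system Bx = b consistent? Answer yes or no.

no

Row reduce the augmented matrix [B | b].
R2 ← R2 − (3/2)·R1: [0, 7/2, 3, 2, 1, -3/2]
R3 ← R3 − R1: [0, 6, 4, 0, 0, 6]
R4 ← R4 + (1/2)·R1: [0, -9/2, -6, 1, 1, 11/2]
R5 ← R5 − (2)·R1: [0, 4, 3, 6, 3, 10]
R6 ← R6 − (1/2)·R1: [0, 13/2, 8, 1, 1, -1/2]
R3 ← R3 − (12/7)·R2: [0, 0, -8/7, -24/7, -12/7, 60/7]
R4 ← R4 + (9/7)·R2: [0, 0, -15/7, 25/7, 16/7, 25/7]
R5 ← R5 − (8/7)·R2: [0, 0, -3/7, 26/7, 13/7, 82/7]
R6 ← R6 − (13/7)·R2: [0, 0, 17/7, -19/7, -6/7, 16/7]
R4 ← R4 − (15/8)·R3: [0, 0, 0, 10, 11/2, -25/2]
R5 ← R5 − (3/8)·R3: [0, 0, 0, 5, 5/2, 17/2]
R6 ← R6 + (17/8)·R3: [0, 0, 0, -10, -9/2, 41/2]
R5 ← R5 − (1/2)·R4: [0, 0, 0, 0, -1/4, 59/4]
R6 ← R6 + R4: [0, 0, 0, 0, 1, 8]
R6 ← R6 + (4)·R5: [0, 0, 0, 0, 0, 67]
The echelon form has 6 nonzero rows; the last pivot sits in the augmented column, so rank(B) = 5 but rank([B|b]) = 6.
Since the ranks differ, the system is inconsistent.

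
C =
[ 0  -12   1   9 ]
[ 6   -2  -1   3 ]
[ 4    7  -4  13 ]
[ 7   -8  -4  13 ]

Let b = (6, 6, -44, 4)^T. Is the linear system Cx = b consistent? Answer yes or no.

Row reduce the augmented matrix [C | b].
Swap R1 ↔ R2
R3 ← R3 − (2/3)·R1: [0, 25/3, -10/3, 11, -48]
R4 ← R4 − (7/6)·R1: [0, -17/3, -17/6, 19/2, -3]
R3 ← R3 + (25/36)·R2: [0, 0, -95/36, 69/4, -263/6]
R4 ← R4 − (17/36)·R2: [0, 0, -119/36, 21/4, -35/6]
R4 ← R4 − (119/95)·R3: [0, 0, 0, -1554/95, 4662/95]
The echelon form has 4 nonzero rows, and every pivot lies in the first 4 columns, so rank(C) = rank([C|b]) = 4.
The system is consistent.

yes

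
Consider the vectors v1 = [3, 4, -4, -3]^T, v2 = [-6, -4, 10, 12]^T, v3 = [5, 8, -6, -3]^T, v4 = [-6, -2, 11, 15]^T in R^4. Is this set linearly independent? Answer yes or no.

no

Form the matrix with these vectors as rows and row reduce.
R2 ← R2 + (2)·R1: [0, 4, 2, 6]
R3 ← R3 − (5/3)·R1: [0, 4/3, 2/3, 2]
R4 ← R4 + (2)·R1: [0, 6, 3, 9]
R3 ← R3 − (1/3)·R2: [0, 0, 0, 0]
R4 ← R4 − (3/2)·R2: [0, 0, 0, 0]
2 nonzero rows, so the 4 vectors span a space of dimension 2.
Since 2 < 4, the vectors are linearly dependent.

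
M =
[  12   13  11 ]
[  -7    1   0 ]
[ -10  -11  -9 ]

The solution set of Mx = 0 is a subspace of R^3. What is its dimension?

0

Row reduce to echelon form.
R2 ← R2 + (7/12)·R1: [0, 103/12, 77/12]
R3 ← R3 + (5/6)·R1: [0, -1/6, 1/6]
R3 ← R3 + (2/103)·R2: [0, 0, 30/103]
3 nonzero rows, so rank(M) = 3.
M has 3 columns; by rank–nullity, nullity = 3 − 3 = 0.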